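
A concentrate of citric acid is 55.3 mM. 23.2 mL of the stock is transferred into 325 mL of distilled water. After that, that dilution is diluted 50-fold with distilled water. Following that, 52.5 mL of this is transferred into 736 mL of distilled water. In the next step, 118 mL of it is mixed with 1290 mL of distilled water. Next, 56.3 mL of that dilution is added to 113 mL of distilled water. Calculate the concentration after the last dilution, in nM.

137 nM

Overall dilution factor = 15.01 × 50 × 15.02 × 11.93 × 3.007 = 4.04 × 10⁵.
55.3 mM / 4.04 × 10⁵ = 1.37 × 10⁻⁴ mM = 137 nM.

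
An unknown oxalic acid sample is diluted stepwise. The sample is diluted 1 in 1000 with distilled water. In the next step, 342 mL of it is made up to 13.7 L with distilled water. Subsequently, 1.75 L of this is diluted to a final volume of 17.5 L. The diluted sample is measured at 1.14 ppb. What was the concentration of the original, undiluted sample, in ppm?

457 ppm

Overall dilution factor = 1000 × 40.06 × 10 = 4.01 × 10⁵.
Original = 1.14 ppb × 4.01 × 10⁵ = 4.57 × 10⁵ ppb = 457 ppm.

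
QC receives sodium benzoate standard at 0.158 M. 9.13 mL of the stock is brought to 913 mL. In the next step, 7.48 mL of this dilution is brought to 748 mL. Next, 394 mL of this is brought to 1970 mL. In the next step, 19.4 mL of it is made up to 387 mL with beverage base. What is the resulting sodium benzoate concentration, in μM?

Overall dilution factor = 100 × 100 × 5 × 19.95 = 9.97 × 10⁵.
0.158 M / 9.97 × 10⁵ = 1.58 × 10⁻⁷ M = 0.158 μM.

0.158 μM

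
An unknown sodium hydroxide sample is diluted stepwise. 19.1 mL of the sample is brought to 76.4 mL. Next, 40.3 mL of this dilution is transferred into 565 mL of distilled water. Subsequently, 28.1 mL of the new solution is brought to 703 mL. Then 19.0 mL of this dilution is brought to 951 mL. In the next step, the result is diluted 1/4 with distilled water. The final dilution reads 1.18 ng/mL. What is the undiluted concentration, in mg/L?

Overall dilution factor = 4 × 15.02 × 25.02 × 50.05 × 4 = 3.01 × 10⁵.
Original = 1.18 ng/mL × 3.01 × 10⁵ = 3.55 × 10⁵ ng/mL = 355 mg/L.

355 mg/L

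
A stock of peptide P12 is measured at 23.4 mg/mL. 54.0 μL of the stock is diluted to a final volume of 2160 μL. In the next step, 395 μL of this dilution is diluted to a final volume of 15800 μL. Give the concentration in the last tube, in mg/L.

Overall dilution factor = 40 × 40 = 1600.
23.4 mg/mL / 1600 = 0.0146 mg/mL = 14.6 mg/L.

14.6 mg/L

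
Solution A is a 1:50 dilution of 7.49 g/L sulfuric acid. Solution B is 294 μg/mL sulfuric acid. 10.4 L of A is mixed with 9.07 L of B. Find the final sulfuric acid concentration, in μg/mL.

C_A = 7.49 g/L / 50 = 0.150 g/L.
C_B = 294 μg/mL = 0.294 g/L.
C_mix = (C_A·V_A + C_B·V_B)/(V_A + V_B) = (0.150×10.4 + 0.294×9.07) / 19.47 = 0.217 g/L = 217 μg/mL.

217 μg/mL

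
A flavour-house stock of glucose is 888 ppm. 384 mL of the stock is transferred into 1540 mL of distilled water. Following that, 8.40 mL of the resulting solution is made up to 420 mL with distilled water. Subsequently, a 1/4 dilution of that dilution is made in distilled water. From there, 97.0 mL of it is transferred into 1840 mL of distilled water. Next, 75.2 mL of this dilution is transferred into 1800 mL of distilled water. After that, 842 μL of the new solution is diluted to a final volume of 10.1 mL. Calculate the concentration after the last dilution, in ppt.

148 ppt

Overall dilution factor = 5.010 × 50 × 4 × 19.97 × 24.94 × 12.00 = 5.99 × 10⁶.
888 ppm / 5.99 × 10⁶ = 1.48 × 10⁻⁴ ppm = 148 ppt.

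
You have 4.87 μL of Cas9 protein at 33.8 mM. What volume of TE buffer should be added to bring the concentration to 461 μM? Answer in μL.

461 μM = 0.461 mM.
V₂ = C₁V₁/C₂ = 33.8 × 4.87 / 0.461 = 357 μL.
Diluent to add = V₂ − V₁ = 357 − 4.87 = 352 μL.

352 μL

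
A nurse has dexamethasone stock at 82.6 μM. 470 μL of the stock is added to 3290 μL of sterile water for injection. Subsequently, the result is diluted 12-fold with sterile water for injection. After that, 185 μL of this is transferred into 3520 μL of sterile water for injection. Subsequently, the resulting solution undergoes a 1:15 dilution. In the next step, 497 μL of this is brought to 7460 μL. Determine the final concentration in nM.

Overall dilution factor = 8 × 12 × 20.03 × 15 × 15.01 = 4.33 × 10⁵.
82.6 μM / 4.33 × 10⁵ = 1.91 × 10⁻⁴ μM = 0.191 nM.

0.191 nM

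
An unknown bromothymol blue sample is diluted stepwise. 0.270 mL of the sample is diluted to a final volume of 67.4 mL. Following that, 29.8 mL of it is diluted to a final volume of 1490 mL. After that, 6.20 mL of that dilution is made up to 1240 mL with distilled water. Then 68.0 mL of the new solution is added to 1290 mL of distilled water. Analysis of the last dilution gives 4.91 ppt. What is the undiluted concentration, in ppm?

245 ppm

Overall dilution factor = 249.6 × 50 × 200 × 19.97 = 4.99 × 10⁷.
Original = 4.91 ppt × 4.99 × 10⁷ = 2.45 × 10⁸ ppt = 245 ppm.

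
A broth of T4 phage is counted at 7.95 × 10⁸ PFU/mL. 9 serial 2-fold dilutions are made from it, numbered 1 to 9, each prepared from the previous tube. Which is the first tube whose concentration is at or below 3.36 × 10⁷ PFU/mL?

Tube n has concentration 7.95 × 10⁸ PFU/mL / 2ⁿ.
Need 2ⁿ ≥ 7.95 × 10⁸ PFU/mL / 3.36 × 10⁷ PFU/mL = 23.7, so n ≥ 4.56.
First such tube: n = 5.

tube 5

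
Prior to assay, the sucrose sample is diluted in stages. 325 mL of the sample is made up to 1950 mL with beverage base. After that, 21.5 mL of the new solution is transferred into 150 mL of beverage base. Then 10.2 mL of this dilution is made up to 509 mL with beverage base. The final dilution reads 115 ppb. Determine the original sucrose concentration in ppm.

275 ppm

Overall dilution factor = 6 × 7.977 × 49.90 = 2388.
Original = 115 ppb × 2388 = 2.75 × 10⁵ ppb = 275 ppm.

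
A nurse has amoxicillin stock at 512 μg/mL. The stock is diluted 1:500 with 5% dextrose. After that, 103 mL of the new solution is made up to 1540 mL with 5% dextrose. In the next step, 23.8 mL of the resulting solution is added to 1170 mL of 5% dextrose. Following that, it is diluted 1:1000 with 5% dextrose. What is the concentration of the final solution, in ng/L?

Overall dilution factor = 500 × 14.95 × 50.16 × 1000 = 3.75 × 10⁸.
512 μg/mL / 3.75 × 10⁸ = 1.37 × 10⁻⁶ μg/mL = 1.37 ng/L.

1.37 ng/L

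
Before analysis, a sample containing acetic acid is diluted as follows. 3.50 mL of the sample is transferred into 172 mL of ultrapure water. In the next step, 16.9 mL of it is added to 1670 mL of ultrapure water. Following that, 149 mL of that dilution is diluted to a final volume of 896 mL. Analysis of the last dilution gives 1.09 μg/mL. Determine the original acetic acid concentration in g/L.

32.8 g/L

Overall dilution factor = 50.14 × 99.82 × 6.013 = 3.01 × 10⁴.
Original = 1.09 μg/mL × 3.01 × 10⁴ = 3.28 × 10⁴ μg/mL = 32.8 g/L.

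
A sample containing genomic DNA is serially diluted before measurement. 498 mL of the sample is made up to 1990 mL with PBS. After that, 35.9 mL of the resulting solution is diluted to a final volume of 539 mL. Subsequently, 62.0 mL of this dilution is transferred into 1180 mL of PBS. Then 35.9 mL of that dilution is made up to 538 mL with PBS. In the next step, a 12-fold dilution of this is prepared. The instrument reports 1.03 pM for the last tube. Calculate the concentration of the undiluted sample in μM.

Overall dilution factor = 3.996 × 15.01 × 20.03 × 14.99 × 12 = 2.16 × 10⁵.
Original = 1.03 pM × 2.16 × 10⁵ = 2.23 × 10⁵ pM = 0.223 μM.

0.223 μM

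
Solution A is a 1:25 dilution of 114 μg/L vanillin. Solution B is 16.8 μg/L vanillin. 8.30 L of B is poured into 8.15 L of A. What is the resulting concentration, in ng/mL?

C_A = 114 μg/L / 25 = 4.56 μg/L.
C_mix = (C_A·V_A + C_B·V_B)/(V_A + V_B) = (4.56×8.15 + 16.8×8.30) / 16.45 = 10.7 μg/L = 10.7 ng/mL.

10.7 ng/mL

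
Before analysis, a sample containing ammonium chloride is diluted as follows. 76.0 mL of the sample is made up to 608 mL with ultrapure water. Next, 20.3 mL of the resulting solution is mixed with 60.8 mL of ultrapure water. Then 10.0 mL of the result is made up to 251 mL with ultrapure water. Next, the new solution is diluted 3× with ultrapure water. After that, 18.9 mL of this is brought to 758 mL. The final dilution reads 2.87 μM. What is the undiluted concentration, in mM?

Overall dilution factor = 8 × 3.995 × 25.10 × 3 × 40.11 = 9.65 × 10⁴.
Original = 2.87 μM × 9.65 × 10⁴ = 2.77 × 10⁵ μM = 277 mM.

277 mM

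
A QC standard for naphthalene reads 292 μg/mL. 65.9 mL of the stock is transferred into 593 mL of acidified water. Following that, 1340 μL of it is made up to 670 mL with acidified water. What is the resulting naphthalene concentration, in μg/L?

Overall dilution factor = 9.998 × 500 = 4999.
292 μg/mL / 4999 = 0.0584 μg/mL = 58.4 μg/L.

58.4 μg/L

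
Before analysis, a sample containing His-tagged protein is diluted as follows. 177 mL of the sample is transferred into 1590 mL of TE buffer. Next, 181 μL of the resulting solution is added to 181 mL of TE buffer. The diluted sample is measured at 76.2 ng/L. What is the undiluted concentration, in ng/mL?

761 ng/mL

Overall dilution factor = 9.983 × 1001 = 9993.
Original = 76.2 ng/L × 9993 = 7.61 × 10⁵ ng/L = 761 ng/mL.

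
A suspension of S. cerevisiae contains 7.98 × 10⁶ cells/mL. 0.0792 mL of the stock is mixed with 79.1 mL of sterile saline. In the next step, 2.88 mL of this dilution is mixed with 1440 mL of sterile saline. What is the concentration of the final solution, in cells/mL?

Overall dilution factor = 999.7 × 501 = 5.01 × 10⁵.
7.98 × 10⁶ cells/mL / 5.01 × 10⁵ = 15.9 cells/mL.

15.9 cells/mL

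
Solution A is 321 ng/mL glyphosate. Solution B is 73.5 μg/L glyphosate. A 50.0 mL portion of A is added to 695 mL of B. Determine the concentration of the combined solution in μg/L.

90.1 μg/L

C_B = 73.5 μg/L = 73.5 ng/mL.
C_mix = (C_A·V_A + C_B·V_B)/(V_A + V_B) = (321×50.0 + 73.5×695) / 745.0 = 90.1 ng/mL = 90.1 μg/L.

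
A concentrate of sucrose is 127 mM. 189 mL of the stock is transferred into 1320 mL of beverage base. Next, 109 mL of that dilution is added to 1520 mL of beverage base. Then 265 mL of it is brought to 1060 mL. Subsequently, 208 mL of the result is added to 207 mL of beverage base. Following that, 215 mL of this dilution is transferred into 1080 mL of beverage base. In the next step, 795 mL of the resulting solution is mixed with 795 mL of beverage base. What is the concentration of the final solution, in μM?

11.1 μM

Overall dilution factor = 7.984 × 14.94 × 4 × 1.995 × 6.023 × 2 = 1.15 × 10⁴.
127 mM / 1.15 × 10⁴ = 0.0111 mM = 11.1 μM.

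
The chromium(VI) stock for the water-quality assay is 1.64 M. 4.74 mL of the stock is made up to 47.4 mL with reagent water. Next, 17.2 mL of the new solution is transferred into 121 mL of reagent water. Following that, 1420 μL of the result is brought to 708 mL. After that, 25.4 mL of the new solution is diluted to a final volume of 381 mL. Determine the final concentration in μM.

2.73 μM

Overall dilution factor = 10 × 8.035 × 498.6 × 15 = 6.01 × 10⁵.
1.64 M / 6.01 × 10⁵ = 2.73 × 10⁻⁶ M = 2.73 μM.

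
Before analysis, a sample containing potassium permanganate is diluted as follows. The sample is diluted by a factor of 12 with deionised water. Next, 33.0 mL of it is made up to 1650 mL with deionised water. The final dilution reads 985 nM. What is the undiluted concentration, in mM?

Overall dilution factor = 12 × 50 = 600.
Original = 985 nM × 600 = 5.91 × 10⁵ nM = 0.591 mM.

0.591 mM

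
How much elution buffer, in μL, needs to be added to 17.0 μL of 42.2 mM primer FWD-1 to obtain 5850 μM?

106 μL

5850 μM = 5.85 mM.
V₂ = C₁V₁/C₂ = 42.2 × 17.0 / 5.85 = 123 μL.
Diluent to add = V₂ − V₁ = 123 − 17.0 = 106 μL.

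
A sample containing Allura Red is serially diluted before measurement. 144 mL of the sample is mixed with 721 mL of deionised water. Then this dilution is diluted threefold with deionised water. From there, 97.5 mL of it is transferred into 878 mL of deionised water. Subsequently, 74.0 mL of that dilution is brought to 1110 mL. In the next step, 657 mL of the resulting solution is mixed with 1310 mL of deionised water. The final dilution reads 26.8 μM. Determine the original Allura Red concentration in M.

Overall dilution factor = 6.007 × 3 × 10.01 × 15 × 2.994 = 8097.
Original = 26.8 μM × 8097 = 2.17 × 10⁵ μM = 0.217 M.

0.217 M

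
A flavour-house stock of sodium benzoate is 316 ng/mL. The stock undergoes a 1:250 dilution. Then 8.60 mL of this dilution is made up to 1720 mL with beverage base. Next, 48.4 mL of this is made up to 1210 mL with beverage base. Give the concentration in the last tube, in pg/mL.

Overall dilution factor = 250 × 200 × 25 = 1.25 × 10⁶.
316 ng/mL / 1.25 × 10⁶ = 2.53 × 10⁻⁴ ng/mL = 0.253 pg/mL.

0.253 pg/mL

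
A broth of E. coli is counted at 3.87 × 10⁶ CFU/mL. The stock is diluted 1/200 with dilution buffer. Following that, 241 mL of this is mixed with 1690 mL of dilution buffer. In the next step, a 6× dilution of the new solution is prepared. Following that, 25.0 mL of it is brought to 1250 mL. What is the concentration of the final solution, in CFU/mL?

Overall dilution factor = 200 × 8.012 × 6 × 50 = 4.81 × 10⁵.
3.87 × 10⁶ CFU/mL / 4.81 × 10⁵ = 8.05 CFU/mL.

8.05 CFU/mL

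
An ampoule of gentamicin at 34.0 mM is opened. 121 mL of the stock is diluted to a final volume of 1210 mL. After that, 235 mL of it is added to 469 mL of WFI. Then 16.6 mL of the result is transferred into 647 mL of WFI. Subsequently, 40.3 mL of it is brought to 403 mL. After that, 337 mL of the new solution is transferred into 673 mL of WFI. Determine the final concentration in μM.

0.947 μM

Overall dilution factor = 10 × 2.996 × 39.98 × 10 × 2.997 = 3.59 × 10⁴.
34.0 mM / 3.59 × 10⁴ = 9.47 × 10⁻⁴ mM = 0.947 μM.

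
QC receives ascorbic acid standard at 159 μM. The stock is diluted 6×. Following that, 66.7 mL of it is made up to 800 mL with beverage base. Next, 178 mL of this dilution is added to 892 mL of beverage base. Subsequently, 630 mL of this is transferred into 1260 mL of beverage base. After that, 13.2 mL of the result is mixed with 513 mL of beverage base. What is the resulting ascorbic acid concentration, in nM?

3.07 nM

Overall dilution factor = 6 × 11.99 × 6.011 × 3 × 39.86 = 5.17 × 10⁴.
159 μM / 5.17 × 10⁴ = 3.07 × 10⁻³ μM = 3.07 nM.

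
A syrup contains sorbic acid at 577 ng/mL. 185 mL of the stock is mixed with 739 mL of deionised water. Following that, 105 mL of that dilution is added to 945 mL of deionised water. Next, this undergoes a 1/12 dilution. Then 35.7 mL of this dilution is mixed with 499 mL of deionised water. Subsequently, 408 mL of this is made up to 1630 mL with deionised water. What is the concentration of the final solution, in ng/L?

16.1 ng/L

Overall dilution factor = 4.995 × 10 × 12 × 14.98 × 3.995 = 3.59 × 10⁴.
577 ng/mL / 3.59 × 10⁴ = 0.0161 ng/mL = 16.1 ng/L.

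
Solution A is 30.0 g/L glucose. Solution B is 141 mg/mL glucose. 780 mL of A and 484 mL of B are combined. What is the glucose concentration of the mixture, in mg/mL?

C_B = 141 mg/mL = 141 g/L.
C_mix = (C_A·V_A + C_B·V_B)/(V_A + V_B) = (30.0×780 + 141×484) / 1264 = 72.5 g/L = 72.5 mg/mL.

72.5 mg/mL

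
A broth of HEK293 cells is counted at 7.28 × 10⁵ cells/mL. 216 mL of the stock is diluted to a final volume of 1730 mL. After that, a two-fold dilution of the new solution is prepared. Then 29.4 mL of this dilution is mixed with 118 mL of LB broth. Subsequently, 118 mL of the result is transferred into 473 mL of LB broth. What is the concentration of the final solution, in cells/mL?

Overall dilution factor = 8.009 × 2 × 5.014 × 5.008 = 402.
7.28 × 10⁵ cells/mL / 402 = 1810 cells/mL.

1810 cells/mL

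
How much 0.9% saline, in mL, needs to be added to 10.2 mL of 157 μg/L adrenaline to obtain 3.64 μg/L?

V₂ = C₁V₁/C₂ = 157 × 10.2 / 3.64 = 440 mL.
Diluent to add = V₂ − V₁ = 440 − 10.2 = 430 mL.

430 mL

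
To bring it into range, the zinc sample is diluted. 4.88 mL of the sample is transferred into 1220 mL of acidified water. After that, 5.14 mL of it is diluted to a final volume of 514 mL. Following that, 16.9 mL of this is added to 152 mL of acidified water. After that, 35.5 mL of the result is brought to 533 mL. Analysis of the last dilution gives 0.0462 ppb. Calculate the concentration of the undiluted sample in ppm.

Overall dilution factor = 251 × 100 × 9.994 × 15.01 = 3.77 × 10⁶.
Original = 0.0462 ppb × 3.77 × 10⁶ = 1.74 × 10⁵ ppb = 174 ppm.

174 ppm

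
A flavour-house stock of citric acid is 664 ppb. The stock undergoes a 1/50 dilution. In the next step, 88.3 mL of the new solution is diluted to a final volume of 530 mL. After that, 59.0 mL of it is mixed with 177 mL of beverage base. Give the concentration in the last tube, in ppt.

Overall dilution factor = 50 × 6.002 × 4 = 1200.
664 ppb / 1200 = 0.553 ppb = 553 ppt.

553 ppt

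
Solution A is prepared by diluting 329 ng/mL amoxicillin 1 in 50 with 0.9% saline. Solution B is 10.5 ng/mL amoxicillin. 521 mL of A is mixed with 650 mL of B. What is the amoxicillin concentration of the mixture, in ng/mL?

8.76 ng/mL

C_A = 329 ng/mL / 50 = 6.58 ng/mL.
C_mix = (C_A·V_A + C_B·V_B)/(V_A + V_B) = (6.58×521 + 10.5×650) / 1171 = 8.76 ng/mL.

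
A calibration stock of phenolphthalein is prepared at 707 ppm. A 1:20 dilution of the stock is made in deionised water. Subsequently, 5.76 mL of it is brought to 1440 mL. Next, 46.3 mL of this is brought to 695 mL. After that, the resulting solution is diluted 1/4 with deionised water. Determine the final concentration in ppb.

2.35 ppb

Overall dilution factor = 20 × 250 × 15.01 × 4 = 3.00 × 10⁵.
707 ppm / 3.00 × 10⁵ = 2.35 × 10⁻³ ppm = 2.35 ppb.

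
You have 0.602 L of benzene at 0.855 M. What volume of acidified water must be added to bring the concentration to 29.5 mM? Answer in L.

29.5 mM = 0.0295 M.
V₂ = C₁V₁/C₂ = 0.855 × 0.602 / 0.0295 = 17.4 L.
Diluent to add = V₂ − V₁ = 17.4 − 0.602 = 16.8 L.

16.8 L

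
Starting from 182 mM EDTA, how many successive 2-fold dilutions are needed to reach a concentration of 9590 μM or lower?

Need 2ⁿ ≥ 19.0, so n ≥ log(19.0)/log(2) = 4.25.
Minimum whole steps: n = 5.

5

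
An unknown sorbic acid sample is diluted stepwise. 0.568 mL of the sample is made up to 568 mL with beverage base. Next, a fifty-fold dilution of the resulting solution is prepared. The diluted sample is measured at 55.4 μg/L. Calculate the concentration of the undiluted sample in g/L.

Overall dilution factor = 1000 × 50 = 5.00 × 10⁴.
Original = 55.4 μg/L × 5.00 × 10⁴ = 2.77 × 10⁶ μg/L = 2.77 g/L.

2.77 g/L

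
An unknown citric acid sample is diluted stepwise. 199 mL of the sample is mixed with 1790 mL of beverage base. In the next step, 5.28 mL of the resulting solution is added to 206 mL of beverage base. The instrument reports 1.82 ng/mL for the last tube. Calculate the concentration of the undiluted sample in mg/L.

Overall dilution factor = 9.995 × 40.02 = 400.
Original = 1.82 ng/mL × 400 = 728 ng/mL = 0.728 mg/L.

0.728 mg/L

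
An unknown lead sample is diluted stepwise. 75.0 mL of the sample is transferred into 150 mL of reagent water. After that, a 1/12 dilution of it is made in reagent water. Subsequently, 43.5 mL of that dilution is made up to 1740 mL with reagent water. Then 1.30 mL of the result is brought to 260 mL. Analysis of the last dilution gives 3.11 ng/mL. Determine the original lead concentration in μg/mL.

Overall dilution factor = 3 × 12 × 40 × 200 = 2.88 × 10⁵.
Original = 3.11 ng/mL × 2.88 × 10⁵ = 8.96 × 10⁵ ng/mL = 896 μg/mL.

896 μg/mL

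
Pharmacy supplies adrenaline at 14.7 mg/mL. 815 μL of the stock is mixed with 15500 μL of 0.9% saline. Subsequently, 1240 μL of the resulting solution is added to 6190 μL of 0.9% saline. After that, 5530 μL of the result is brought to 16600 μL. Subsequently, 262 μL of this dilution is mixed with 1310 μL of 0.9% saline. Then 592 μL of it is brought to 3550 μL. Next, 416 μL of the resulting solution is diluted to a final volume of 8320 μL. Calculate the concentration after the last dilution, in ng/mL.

56.7 ng/mL

Overall dilution factor = 20.02 × 5.992 × 3.002 × 6 × 5.997 × 20 = 2.59 × 10⁵.
14.7 mg/mL / 2.59 × 10⁵ = 5.67 × 10⁻⁵ mg/mL = 56.7 ng/mL.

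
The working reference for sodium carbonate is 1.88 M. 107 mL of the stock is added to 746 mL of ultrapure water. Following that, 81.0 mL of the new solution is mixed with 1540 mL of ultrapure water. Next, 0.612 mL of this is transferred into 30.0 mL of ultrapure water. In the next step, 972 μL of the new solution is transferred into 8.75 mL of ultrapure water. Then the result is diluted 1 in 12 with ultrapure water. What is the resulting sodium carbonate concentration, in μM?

Overall dilution factor = 7.972 × 20.01 × 50.02 × 10.00 × 12 = 9.58 × 10⁵.
1.88 M / 9.58 × 10⁵ = 1.96 × 10⁻⁶ M = 1.96 μM.

1.96 μM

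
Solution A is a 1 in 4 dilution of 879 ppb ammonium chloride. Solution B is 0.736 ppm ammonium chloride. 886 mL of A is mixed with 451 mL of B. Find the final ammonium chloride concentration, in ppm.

0.394 ppm

C_A = 879 ppb / 4 = 220 ppb.
C_B = 0.736 ppm = 736 ppb.
C_mix = (C_A·V_A + C_B·V_B)/(V_A + V_B) = (220×886 + 736×451) / 1337 = 394 ppb = 0.394 ppm.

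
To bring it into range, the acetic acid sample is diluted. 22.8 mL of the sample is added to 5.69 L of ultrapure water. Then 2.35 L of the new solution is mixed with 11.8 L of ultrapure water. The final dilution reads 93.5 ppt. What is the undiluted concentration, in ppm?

0.141 ppm

Overall dilution factor = 250.6 × 6.021 = 1509.
Original = 93.5 ppt × 1509 = 1.41 × 10⁵ ppt = 0.141 ppm.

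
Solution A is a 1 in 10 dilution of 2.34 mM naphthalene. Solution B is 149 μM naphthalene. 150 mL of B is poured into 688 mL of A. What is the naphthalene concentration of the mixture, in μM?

C_A = 2.34 mM / 10 = 0.234 mM.
C_B = 149 μM = 0.149 mM.
C_mix = (C_A·V_A + C_B·V_B)/(V_A + V_B) = (0.234×688 + 0.149×150) / 838.0 = 0.219 mM = 219 μM.

219 μM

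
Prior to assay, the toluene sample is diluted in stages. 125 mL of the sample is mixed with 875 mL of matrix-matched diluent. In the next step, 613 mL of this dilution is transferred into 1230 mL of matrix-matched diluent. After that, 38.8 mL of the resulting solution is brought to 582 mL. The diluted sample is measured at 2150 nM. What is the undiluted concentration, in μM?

Overall dilution factor = 8 × 3.007 × 15 = 361.
Original = 2150 nM × 361 = 7.76 × 10⁵ nM = 776 μM.

776 μM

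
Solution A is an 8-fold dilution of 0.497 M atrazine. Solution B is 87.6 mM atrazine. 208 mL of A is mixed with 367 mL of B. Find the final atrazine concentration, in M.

C_A = 0.497 M / 8 = 0.0621 M.
C_B = 87.6 mM = 0.0876 M.
C_mix = (C_A·V_A + C_B·V_B)/(V_A + V_B) = (0.0621×208 + 0.0876×367) / 575.0 = 0.0784 M.

0.0784 M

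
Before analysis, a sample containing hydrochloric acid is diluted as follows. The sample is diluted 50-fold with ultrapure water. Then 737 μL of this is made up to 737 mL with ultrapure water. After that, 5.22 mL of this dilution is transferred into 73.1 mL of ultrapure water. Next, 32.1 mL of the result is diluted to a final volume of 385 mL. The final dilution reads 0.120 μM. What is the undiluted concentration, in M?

1.08 M

Overall dilution factor = 50 × 1000 × 15.00 × 11.99 = 9.00 × 10⁶.
Original = 0.120 μM × 9.00 × 10⁶ = 1.08 × 10⁶ μM = 1.08 M.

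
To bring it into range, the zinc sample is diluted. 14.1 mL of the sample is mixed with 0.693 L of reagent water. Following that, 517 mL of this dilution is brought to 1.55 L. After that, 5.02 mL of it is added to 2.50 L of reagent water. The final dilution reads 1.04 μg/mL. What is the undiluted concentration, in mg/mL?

Overall dilution factor = 50.15 × 2.998 × 499.0 = 7.50 × 10⁴.
Original = 1.04 μg/mL × 7.50 × 10⁴ = 7.80 × 10⁴ μg/mL = 78.0 mg/mL.

78.0 mg/mL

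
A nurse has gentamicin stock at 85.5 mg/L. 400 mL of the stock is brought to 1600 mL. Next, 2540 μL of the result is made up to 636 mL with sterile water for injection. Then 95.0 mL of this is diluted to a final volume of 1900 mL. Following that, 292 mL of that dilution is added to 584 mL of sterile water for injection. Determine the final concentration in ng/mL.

Overall dilution factor = 4 × 250.4 × 20 × 3 = 6.01 × 10⁴.
85.5 mg/L / 6.01 × 10⁴ = 1.42 × 10⁻³ mg/L = 1.42 ng/mL.

1.42 ng/mL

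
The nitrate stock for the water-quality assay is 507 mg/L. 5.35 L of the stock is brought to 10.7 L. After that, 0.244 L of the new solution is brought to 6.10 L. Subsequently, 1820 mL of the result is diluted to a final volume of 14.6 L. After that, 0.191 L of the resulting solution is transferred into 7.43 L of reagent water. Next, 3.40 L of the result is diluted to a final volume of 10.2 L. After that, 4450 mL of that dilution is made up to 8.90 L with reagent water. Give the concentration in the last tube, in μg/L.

5.28 μg/L

Overall dilution factor = 2 × 25 × 8.022 × 39.90 × 3 × 2 = 9.60 × 10⁴.
507 mg/L / 9.60 × 10⁴ = 5.28 × 10⁻³ mg/L = 5.28 μg/L.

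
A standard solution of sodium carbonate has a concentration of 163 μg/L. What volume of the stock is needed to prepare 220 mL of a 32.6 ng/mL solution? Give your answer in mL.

32.6 ng/mL = 32.6 μg/L.
V₁ = C₂V₂/C₁ = 32.6 × 220 / 163 = 44.0 mL.

44.0 mL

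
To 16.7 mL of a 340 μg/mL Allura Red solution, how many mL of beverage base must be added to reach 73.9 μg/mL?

60.1 mL

V₂ = C₁V₁/C₂ = 340 × 16.7 / 73.9 = 76.8 mL.
Diluent to add = V₂ − V₁ = 76.8 − 16.7 = 60.1 mL.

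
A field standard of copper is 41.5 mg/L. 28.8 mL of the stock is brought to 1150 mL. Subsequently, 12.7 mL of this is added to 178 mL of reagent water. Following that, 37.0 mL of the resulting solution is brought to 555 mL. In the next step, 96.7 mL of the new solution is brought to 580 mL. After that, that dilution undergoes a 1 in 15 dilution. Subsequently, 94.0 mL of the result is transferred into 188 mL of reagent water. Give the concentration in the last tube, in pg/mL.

17.1 pg/mL

Overall dilution factor = 39.93 × 15.02 × 15 × 5.998 × 15 × 3 = 2.43 × 10⁶.
41.5 mg/L / 2.43 × 10⁶ = 1.71 × 10⁻⁵ mg/L = 17.1 pg/mL.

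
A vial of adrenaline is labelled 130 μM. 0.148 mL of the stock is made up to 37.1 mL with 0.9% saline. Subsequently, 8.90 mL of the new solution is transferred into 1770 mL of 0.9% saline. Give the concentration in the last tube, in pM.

Overall dilution factor = 250.7 × 199.9 = 5.01 × 10⁴.
130 μM / 5.01 × 10⁴ = 2.59 × 10⁻³ μM = 2590 pM.

2590 pM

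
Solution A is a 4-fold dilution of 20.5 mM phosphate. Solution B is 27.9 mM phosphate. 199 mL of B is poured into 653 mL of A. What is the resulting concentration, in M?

0.0104 M

C_A = 20.5 mM / 4 = 5.12 mM.
C_mix = (C_A·V_A + C_B·V_B)/(V_A + V_B) = (5.12×653 + 27.9×199) / 852.0 = 10.4 mM = 0.0104 M.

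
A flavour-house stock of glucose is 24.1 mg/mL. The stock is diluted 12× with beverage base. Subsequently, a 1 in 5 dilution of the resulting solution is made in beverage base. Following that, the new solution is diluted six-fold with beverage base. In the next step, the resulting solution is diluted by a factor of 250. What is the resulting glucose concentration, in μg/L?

Overall dilution factor = 12 × 5 × 6 × 250 = 9.00 × 10⁴.
24.1 mg/mL / 9.00 × 10⁴ = 2.68 × 10⁻⁴ mg/mL = 268 μg/L.

268 μg/L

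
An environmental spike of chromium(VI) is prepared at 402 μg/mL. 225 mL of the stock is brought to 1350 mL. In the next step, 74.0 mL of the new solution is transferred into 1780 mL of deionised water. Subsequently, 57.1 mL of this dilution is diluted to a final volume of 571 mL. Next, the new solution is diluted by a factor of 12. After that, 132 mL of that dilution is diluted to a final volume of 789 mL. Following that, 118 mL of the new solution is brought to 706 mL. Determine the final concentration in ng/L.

623 ng/L

Overall dilution factor = 6 × 25.05 × 10 × 12 × 5.977 × 5.983 = 6.45 × 10⁵.
402 μg/mL / 6.45 × 10⁵ = 6.23 × 10⁻⁴ μg/mL = 623 ng/L.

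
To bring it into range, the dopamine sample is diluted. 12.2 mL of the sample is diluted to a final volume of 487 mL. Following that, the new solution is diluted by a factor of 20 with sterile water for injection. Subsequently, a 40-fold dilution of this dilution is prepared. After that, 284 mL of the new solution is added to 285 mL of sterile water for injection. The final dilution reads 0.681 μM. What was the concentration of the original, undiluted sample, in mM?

43.6 mM

Overall dilution factor = 39.92 × 20 × 40 × 2.004 = 6.40 × 10⁴.
Original = 0.681 μM × 6.40 × 10⁴ = 4.36 × 10⁴ μM = 43.6 mM.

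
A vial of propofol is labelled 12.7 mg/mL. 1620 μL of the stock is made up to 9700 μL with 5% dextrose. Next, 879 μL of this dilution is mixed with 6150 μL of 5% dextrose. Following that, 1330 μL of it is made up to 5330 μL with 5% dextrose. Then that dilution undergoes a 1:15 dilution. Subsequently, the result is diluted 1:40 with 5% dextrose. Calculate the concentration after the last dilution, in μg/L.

110 μg/L

Overall dilution factor = 5.988 × 7.997 × 4.008 × 15 × 40 = 1.15 × 10⁵.
12.7 mg/mL / 1.15 × 10⁵ = 1.10 × 10⁻⁴ mg/mL = 110 μg/L.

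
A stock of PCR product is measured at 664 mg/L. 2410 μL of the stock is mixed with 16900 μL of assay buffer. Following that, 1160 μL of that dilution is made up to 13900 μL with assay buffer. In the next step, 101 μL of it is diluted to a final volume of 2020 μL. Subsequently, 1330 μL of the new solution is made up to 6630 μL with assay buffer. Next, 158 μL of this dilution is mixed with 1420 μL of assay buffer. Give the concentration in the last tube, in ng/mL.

Overall dilution factor = 8.012 × 11.98 × 20 × 4.985 × 9.987 = 9.56 × 10⁴.
664 mg/L / 9.56 × 10⁴ = 6.95 × 10⁻³ mg/L = 6.95 ng/mL.

6.95 ng/mL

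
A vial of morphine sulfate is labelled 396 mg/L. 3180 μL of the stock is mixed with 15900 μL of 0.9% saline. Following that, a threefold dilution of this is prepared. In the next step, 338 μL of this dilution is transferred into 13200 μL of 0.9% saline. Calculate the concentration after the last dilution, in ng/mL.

549 ng/mL

Overall dilution factor = 6 × 3 × 40.05 = 721.
396 mg/L / 721 = 0.549 mg/L = 549 ng/mL.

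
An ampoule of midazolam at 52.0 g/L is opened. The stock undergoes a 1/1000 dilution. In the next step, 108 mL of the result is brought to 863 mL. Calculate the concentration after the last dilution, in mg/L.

6.51 mg/L

Overall dilution factor = 1000 × 7.991 = 7991.
52.0 g/L / 7991 = 6.51 × 10⁻³ g/L = 6.51 mg/L.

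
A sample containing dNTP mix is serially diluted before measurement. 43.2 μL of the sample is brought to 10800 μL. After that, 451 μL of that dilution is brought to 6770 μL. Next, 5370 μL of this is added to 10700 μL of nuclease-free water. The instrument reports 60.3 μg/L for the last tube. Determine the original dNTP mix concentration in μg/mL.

Overall dilution factor = 250 × 15.01 × 2.993 = 1.12 × 10⁴.
Original = 60.3 μg/L × 1.12 × 10⁴ = 6.77 × 10⁵ μg/L = 677 μg/mL.

677 μg/mL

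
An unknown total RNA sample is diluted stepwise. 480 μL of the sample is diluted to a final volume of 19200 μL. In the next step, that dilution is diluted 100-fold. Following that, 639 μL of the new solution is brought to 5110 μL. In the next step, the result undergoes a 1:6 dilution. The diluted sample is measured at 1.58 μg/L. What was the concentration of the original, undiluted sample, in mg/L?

Overall dilution factor = 40 × 100 × 7.997 × 6 = 1.92 × 10⁵.
Original = 1.58 μg/L × 1.92 × 10⁵ = 3.03 × 10⁵ μg/L = 303 mg/L.

303 mg/L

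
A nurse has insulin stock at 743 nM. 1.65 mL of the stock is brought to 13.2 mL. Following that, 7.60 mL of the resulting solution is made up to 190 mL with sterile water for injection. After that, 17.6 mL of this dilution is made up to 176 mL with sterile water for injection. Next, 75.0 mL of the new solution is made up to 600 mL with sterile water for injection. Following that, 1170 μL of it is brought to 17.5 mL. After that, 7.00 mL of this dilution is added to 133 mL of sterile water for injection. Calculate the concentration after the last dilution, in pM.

0.155 pM

Overall dilution factor = 8 × 25 × 10 × 8 × 14.96 × 20 = 4.79 × 10⁶.
743 nM / 4.79 × 10⁶ = 1.55 × 10⁻⁴ nM = 0.155 pM.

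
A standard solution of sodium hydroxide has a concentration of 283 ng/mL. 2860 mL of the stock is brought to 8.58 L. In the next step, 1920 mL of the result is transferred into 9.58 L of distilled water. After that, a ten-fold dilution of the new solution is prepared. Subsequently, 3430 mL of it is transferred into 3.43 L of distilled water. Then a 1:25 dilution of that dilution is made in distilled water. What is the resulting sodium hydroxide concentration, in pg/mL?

31.5 pg/mL

Overall dilution factor = 3 × 5.990 × 10 × 2 × 25 = 8984.
283 ng/mL / 8984 = 0.0315 ng/mL = 31.5 pg/mL.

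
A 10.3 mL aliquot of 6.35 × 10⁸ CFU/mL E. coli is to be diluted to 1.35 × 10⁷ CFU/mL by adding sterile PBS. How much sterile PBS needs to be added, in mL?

474 mL

V₂ = C₁V₁/C₂ = 6.35 × 10⁸ × 10.3 / 1.35 × 10⁷ = 484 mL.
Diluent to add = V₂ − V₁ = 484 − 10.3 = 474 mL.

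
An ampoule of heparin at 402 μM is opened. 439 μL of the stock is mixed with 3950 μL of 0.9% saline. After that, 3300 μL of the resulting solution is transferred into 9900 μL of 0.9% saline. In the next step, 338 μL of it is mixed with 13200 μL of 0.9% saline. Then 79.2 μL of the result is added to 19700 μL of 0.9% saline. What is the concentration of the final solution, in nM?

1.00 nM

Overall dilution factor = 9.998 × 4 × 40.05 × 249.7 = 4.00 × 10⁵.
402 μM / 4.00 × 10⁵ = 1.00 × 10⁻³ μM = 1.00 nM.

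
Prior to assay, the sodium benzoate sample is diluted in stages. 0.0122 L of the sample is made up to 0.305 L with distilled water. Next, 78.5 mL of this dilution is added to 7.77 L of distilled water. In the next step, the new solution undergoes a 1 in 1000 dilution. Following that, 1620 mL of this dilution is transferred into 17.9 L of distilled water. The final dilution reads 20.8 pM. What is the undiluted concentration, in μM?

Overall dilution factor = 25 × 99.98 × 1000 × 12.05 = 3.01 × 10⁷.
Original = 20.8 pM × 3.01 × 10⁷ = 6.26 × 10⁸ pM = 626 μM.

626 μM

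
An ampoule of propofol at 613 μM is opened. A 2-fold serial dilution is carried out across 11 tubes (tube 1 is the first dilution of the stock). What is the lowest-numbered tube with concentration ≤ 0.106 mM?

Tube n has concentration 613 μM / 2ⁿ.
Need 2ⁿ ≥ 613 μM / 0.106 mM = 5.78, so n ≥ 2.53.
First such tube: n = 3.

tube 3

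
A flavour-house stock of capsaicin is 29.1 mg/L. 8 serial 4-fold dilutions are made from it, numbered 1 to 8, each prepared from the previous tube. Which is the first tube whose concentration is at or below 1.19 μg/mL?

Tube n has concentration 29.1 mg/L / 4ⁿ.
Need 4ⁿ ≥ 29.1 mg/L / 1.19 μg/mL = 24.5, so n ≥ 2.31.
First such tube: n = 3.

tube 3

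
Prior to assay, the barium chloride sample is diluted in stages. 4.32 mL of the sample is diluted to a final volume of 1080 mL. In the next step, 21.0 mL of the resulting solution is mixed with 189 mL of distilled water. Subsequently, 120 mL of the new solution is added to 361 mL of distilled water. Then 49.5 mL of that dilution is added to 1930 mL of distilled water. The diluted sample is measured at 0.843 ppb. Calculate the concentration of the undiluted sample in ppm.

338 ppm

Overall dilution factor = 250 × 10 × 4.008 × 39.99 = 4.01 × 10⁵.
Original = 0.843 ppb × 4.01 × 10⁵ = 3.38 × 10⁵ ppb = 338 ppm.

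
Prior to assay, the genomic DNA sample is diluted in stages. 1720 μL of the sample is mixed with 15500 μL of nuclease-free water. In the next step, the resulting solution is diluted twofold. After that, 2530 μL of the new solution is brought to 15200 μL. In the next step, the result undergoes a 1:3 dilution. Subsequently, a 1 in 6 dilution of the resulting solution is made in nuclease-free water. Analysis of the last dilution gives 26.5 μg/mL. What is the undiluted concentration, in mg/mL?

Overall dilution factor = 10.01 × 2 × 6.008 × 3 × 6 = 2165.
Original = 26.5 μg/mL × 2165 = 5.74 × 10⁴ μg/mL = 57.4 mg/mL.

57.4 mg/mL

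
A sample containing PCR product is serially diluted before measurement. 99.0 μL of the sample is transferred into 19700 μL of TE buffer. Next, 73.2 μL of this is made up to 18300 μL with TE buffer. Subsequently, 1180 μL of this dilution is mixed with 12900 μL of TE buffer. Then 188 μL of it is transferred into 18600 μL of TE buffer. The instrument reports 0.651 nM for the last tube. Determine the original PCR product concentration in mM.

38.8 mM

Overall dilution factor = 200.0 × 250 × 11.93 × 99.94 = 5.96 × 10⁷.
Original = 0.651 nM × 5.96 × 10⁷ = 3.88 × 10⁷ nM = 38.8 mM.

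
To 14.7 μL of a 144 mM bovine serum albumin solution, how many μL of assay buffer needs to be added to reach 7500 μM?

7500 μM = 7.50 mM.
V₂ = C₁V₁/C₂ = 144 × 14.7 / 7.50 = 282 μL.
Diluent to add = V₂ − V₁ = 282 − 14.7 = 268 μL.

268 μL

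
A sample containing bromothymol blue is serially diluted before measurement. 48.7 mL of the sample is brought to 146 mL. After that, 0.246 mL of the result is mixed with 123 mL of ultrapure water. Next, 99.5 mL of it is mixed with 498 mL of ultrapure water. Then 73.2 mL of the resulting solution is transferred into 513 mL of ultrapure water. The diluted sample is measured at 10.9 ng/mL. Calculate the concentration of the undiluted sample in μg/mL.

Overall dilution factor = 2.998 × 501 × 6.005 × 8.008 = 7.22 × 10⁴.
Original = 10.9 ng/mL × 7.22 × 10⁴ = 7.87 × 10⁵ ng/mL = 787 μg/mL.

787 μg/mL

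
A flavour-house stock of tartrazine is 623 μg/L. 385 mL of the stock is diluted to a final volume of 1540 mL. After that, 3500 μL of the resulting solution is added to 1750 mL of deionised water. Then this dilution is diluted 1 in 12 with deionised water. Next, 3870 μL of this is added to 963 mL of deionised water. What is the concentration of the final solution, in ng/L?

0.104 ng/L

Overall dilution factor = 4 × 501 × 12 × 249.8 = 6.01 × 10⁶.
623 μg/L / 6.01 × 10⁶ = 1.04 × 10⁻⁴ μg/L = 0.104 ng/L.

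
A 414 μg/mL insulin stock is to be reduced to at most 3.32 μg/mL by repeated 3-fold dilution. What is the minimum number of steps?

Need 3ⁿ ≥ 125, so n ≥ log(125)/log(3) = 4.39.
Minimum whole steps: n = 5.

5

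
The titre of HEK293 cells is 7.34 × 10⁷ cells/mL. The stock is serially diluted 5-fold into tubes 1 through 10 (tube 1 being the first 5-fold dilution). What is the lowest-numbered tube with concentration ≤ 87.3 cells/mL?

tube 9

Tube n has concentration 7.34 × 10⁷ cells/mL / 5ⁿ.
Need 5ⁿ ≥ 7.34 × 10⁷ cells/mL / 87.3 cells/mL = 8.41 × 10⁵, so n ≥ 8.48.
First such tube: n = 9.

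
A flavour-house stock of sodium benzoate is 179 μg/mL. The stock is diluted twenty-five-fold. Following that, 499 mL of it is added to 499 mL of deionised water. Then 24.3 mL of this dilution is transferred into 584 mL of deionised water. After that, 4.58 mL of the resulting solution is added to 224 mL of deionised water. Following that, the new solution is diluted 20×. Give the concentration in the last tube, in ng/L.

Overall dilution factor = 25 × 2 × 25.03 × 49.91 × 20 = 1.25 × 10⁶.
179 μg/mL / 1.25 × 10⁶ = 1.43 × 10⁻⁴ μg/mL = 143 ng/L.

143 ng/L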